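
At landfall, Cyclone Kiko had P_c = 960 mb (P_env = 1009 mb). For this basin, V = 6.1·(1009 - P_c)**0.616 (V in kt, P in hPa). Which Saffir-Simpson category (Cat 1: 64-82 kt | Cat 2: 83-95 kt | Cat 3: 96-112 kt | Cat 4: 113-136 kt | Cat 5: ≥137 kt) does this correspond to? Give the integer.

1

ΔP = 1009 − 960 = 49 mb.
V ≈ 6.1 × 49^0.616 = 6.1 × 10.99 ≈ 67 kt.
67 kt falls in the Category 1 band.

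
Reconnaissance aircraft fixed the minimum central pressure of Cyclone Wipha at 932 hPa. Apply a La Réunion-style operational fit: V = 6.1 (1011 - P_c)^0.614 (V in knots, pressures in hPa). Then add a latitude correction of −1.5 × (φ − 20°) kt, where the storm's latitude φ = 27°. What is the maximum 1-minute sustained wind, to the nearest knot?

ΔP = 1011 − 932 = 79 hPa.
79^0.614 ≈ 14.627.
V ≈ 6.1 × 14.627 ≈ 89.2 kt.
Latitude correction: −1.5 × (27 − 20) = -10.5 kt.
Corrected V ≈ 78.7 kt → 79 kt.

79 kt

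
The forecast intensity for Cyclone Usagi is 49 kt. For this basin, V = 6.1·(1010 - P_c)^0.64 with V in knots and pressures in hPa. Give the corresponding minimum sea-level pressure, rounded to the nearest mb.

ΔP = (V / 6.1)^(1/0.64) = (49/6.1)^1.562.
49/6.1 = 8.033; 8.033^1.562 ≈ 25.93 mb.
P_c = 1010 − 25.93 = 984.07 ≈ 984 mb.

984 mb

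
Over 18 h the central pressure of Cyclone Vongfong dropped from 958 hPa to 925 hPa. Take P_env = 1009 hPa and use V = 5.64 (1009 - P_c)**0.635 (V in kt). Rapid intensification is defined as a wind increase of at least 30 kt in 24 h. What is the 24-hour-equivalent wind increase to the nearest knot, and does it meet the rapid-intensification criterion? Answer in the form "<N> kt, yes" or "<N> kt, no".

V₁: ΔP = 51, V ≈ 5.64 × 51^0.635 ≈ 68.48 kt.
V₂: ΔP = 84, V ≈ 5.64 × 84^0.635 ≈ 94.01 kt.
ΔV over 18 h = 25.53 kt → 24 h equivalent = 25.53 × 24/18 ≈ 34.04 kt.
34 kt ≥ 30 kt ⇒ rapid intensification.

34 kt, yes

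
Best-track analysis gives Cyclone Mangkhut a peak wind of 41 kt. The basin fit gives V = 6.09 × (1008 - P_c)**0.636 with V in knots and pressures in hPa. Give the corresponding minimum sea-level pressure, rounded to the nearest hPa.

988 hPa

ΔP = (V / 6.09)^(1/0.636) = (41/6.09)^1.572.
41/6.09 = 6.732; 6.732^1.572 ≈ 20.05 hPa.
P_c = 1008 − 20.05 = 987.95 ≈ 988 hPa.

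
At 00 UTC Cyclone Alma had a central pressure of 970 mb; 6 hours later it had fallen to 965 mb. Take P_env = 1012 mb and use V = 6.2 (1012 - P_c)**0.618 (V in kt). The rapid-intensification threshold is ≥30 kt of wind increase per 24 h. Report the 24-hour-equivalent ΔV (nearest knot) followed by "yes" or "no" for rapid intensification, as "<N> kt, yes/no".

V₁: ΔP = 42, V ≈ 6.2 × 42^0.618 ≈ 62.45 kt.
V₂: ΔP = 47, V ≈ 6.2 × 47^0.618 ≈ 66.95 kt.
ΔV over 6 h = 4.50 kt → 24 h equivalent = 4.50 × 24/6 ≈ 18.00 kt.
18 kt < 30 kt ⇒ not rapid intensification.

18 kt, no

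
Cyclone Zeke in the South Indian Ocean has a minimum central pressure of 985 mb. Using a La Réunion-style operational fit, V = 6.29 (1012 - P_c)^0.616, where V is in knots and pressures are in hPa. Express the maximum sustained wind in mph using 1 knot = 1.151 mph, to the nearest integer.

55 mph

ΔP = 1012 − 985 = 27 mb.
V ≈ 6.29 × 27^0.616 = 6.29 × 7.616 ≈ 47.904 kt.
47.904 × 1.151 ≈ 55.14 mph → 55 mph.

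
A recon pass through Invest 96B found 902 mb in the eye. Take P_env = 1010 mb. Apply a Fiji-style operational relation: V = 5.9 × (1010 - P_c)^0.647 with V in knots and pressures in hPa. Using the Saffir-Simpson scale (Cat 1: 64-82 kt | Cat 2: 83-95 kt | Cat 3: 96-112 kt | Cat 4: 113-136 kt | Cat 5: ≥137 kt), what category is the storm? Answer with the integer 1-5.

4

ΔP = 1010 − 902 = 108 mb.
V ≈ 5.9 × 108^0.647 = 5.9 × 20.68 ≈ 122 kt.
122 kt falls in the Category 4 band.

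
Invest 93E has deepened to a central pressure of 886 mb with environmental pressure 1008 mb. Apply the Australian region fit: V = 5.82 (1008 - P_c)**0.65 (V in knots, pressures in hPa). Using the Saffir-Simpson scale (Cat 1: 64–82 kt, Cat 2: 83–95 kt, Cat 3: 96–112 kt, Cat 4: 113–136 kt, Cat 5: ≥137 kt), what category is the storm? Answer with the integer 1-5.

4

ΔP = 1008 − 886 = 122 mb.
V ≈ 5.82 × 122^0.65 = 5.82 × 22.71 ≈ 132 kt.
132 kt falls in the Category 4 band.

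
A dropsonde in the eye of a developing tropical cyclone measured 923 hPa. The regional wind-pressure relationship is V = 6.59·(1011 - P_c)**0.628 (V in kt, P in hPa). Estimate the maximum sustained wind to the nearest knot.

ΔP = 1011 − 923 = 88 hPa.
88^0.628 ≈ 16.639.
V ≈ 6.59 × 16.639 ≈ 109.7 kt.

110 kt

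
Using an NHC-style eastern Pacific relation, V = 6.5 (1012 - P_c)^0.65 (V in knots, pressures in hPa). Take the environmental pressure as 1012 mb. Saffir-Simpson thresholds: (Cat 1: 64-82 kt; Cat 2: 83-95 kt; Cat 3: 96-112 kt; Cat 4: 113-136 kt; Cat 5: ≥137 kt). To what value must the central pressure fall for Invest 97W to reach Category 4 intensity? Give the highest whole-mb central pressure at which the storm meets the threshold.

Category 4 begins at V = 113 kt.
Required ΔP = (113/6.5)^(1/0.65) = 17.385^1.538 ≈ 80.90 mb.
P_c ≤ 1012 − 80.90 = 931.10, so the highest integer P_c is 931 mb.

931 mb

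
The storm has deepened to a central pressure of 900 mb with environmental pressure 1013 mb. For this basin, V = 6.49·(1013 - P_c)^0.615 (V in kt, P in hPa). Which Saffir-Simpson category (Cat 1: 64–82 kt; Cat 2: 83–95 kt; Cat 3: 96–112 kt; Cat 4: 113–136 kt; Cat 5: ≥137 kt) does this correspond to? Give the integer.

4

ΔP = 1013 − 900 = 113 mb.
V ≈ 6.49 × 113^0.615 = 6.49 × 18.31 ≈ 119 kt.
119 kt falls in the Category 4 band.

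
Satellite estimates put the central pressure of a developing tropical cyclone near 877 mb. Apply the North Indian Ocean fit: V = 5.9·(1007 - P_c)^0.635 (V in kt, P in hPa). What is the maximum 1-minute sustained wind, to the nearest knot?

130 kt

ΔP = 1007 − 877 = 130 mb.
130^0.635 ≈ 21.997.
V ≈ 5.9 × 21.997 ≈ 129.8 kt.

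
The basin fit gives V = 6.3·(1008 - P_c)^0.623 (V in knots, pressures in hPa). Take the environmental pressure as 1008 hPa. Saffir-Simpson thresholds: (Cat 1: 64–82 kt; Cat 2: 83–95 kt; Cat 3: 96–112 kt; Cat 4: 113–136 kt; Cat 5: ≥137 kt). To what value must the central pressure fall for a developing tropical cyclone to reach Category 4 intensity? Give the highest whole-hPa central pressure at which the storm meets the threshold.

Category 4 begins at V = 113 kt.
Required ΔP = (113/6.3)^(1/0.623) = 17.937^1.605 ≈ 102.90 hPa.
P_c ≤ 1008 − 102.90 = 905.10, so the highest integer P_c is 905 hPa.

905 hPa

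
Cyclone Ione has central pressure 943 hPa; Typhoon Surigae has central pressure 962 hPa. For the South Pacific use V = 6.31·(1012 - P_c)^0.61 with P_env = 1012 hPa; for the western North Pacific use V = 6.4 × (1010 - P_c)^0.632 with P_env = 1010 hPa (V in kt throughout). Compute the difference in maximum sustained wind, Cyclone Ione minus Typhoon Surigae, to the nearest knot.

Cyclone Ione: ΔP = 69; V ≈ 6.31 × 69^0.61 ≈ 83.51 kt.
Typhoon Surigae: ΔP = 48; V ≈ 6.4 × 48^0.632 ≈ 73.91 kt.
Difference ≈ 83.51 − 73.91 = 9.60 → 10 kt.

10 kt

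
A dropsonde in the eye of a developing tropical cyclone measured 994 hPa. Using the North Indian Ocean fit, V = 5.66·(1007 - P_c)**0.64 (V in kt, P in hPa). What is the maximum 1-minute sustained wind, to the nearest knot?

ΔP = 1007 − 994 = 13 hPa.
13^0.64 ≈ 5.163.
V ≈ 5.66 × 5.163 ≈ 29.2 kt.

29 kt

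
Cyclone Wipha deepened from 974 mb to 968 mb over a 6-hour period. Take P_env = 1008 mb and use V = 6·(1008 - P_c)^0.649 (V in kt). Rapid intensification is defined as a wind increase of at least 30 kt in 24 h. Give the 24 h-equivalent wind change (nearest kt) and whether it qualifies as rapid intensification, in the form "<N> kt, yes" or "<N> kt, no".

26 kt, no

V₁: ΔP = 34, V ≈ 6 × 34^0.649 ≈ 59.17 kt.
V₂: ΔP = 40, V ≈ 6 × 40^0.649 ≈ 65.75 kt.
ΔV over 6 h = 6.58 kt → 24 h equivalent = 6.58 × 24/6 ≈ 26.32 kt.
26 kt < 30 kt ⇒ not rapid intensification.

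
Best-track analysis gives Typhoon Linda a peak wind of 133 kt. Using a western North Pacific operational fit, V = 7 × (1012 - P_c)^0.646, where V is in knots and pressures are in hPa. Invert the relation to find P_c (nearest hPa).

917 hPa

ΔP = (V / 7)^(1/0.646) = (133/7)^1.548.
133/7 = 19.000; 19.000^1.548 ≈ 95.39 hPa.
P_c = 1012 − 95.39 = 916.61 ≈ 917 hPa.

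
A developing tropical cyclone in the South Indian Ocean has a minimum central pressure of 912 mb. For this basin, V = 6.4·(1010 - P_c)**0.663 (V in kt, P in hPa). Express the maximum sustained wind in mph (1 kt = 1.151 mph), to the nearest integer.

154 mph

ΔP = 1010 − 912 = 98 mb.
V ≈ 6.4 × 98^0.663 = 6.4 × 20.902 ≈ 133.771 kt.
133.771 × 1.151 ≈ 153.97 mph → 154 mph.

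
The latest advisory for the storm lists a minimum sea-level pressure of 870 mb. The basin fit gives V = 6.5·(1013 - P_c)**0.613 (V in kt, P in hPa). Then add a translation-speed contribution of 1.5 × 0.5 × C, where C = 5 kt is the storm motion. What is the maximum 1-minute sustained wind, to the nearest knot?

140 kt

ΔP = 1013 − 870 = 143 mb.
143^0.613 ≈ 20.952.
V ≈ 6.5 × 20.952 ≈ 136.2 kt.
Translation term: 1.5 × 0.5 × 5 = 3.75 kt.
Corrected V ≈ 139.95 kt → 140 kt.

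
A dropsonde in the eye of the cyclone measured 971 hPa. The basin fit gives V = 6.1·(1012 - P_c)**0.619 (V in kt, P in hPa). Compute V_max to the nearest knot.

ΔP = 1012 − 971 = 41 hPa.
41^0.619 ≈ 9.961.
V ≈ 6.1 × 9.961 ≈ 60.8 kt.

61 kt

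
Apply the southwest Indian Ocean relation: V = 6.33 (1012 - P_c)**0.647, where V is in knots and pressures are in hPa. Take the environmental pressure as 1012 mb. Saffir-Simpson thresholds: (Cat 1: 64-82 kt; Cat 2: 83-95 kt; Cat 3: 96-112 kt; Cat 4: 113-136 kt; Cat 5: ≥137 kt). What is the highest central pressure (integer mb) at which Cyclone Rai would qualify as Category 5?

Category 5 begins at V = 137 kt.
Required ΔP = (137/6.33)^(1/0.647) = 21.643^1.546 ≈ 115.84 mb.
P_c ≤ 1012 − 115.84 = 896.16, so the highest integer P_c is 896 mb.

896 mb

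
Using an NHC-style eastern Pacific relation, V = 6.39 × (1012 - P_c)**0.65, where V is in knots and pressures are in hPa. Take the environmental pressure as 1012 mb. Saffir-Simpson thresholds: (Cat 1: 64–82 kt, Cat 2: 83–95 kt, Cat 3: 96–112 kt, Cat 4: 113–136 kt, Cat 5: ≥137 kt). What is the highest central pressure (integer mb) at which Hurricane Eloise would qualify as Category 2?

Category 2 begins at V = 83 kt.
Required ΔP = (83/6.39)^(1/0.65) = 12.989^1.538 ≈ 51.66 mb.
P_c ≤ 1012 − 51.66 = 960.34, so the highest integer P_c is 960 mb.

960 mb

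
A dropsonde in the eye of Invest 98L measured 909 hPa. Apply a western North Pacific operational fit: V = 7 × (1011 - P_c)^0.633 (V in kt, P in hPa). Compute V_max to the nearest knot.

131 kt

ΔP = 1011 − 909 = 102 hPa.
102^0.633 ≈ 18.683.
V ≈ 7 × 18.683 ≈ 130.8 kt.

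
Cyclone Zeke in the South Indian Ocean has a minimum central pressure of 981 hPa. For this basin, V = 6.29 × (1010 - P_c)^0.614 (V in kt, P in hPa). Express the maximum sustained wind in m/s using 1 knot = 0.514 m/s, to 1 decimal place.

25.6 m/s

ΔP = 1010 − 981 = 29 hPa.
V ≈ 6.29 × 29^0.614 = 6.29 × 7.905 ≈ 49.724 kt.
49.724 × 0.514 ≈ 25.56 m/s → 25.6 m/s.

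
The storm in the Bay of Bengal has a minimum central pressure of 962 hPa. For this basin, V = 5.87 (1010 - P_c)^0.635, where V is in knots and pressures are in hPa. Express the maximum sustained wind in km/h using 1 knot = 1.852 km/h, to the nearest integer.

127 km/h

ΔP = 1010 − 962 = 48 hPa.
V ≈ 5.87 × 48^0.635 = 5.87 × 11.684 ≈ 68.585 kt.
68.585 × 1.852 ≈ 127.02 km/h → 127 km/h.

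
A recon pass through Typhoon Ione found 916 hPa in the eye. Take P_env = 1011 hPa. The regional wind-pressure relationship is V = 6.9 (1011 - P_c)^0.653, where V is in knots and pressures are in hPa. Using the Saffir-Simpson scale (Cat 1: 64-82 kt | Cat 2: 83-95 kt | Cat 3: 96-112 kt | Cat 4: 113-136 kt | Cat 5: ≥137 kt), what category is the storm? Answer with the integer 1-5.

4

ΔP = 1011 − 916 = 95 hPa.
V ≈ 6.9 × 95^0.653 = 6.9 × 19.56 ≈ 135 kt.
135 kt falls in the Category 4 band.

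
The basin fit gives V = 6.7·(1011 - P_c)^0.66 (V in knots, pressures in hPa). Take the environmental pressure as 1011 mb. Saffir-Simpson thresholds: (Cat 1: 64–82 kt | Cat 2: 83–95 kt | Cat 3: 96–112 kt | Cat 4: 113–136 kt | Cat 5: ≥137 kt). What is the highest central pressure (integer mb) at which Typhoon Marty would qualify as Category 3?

Category 3 begins at V = 96 kt.
Required ΔP = (96/6.7)^(1/0.66) = 14.328^1.515 ≈ 56.47 mb.
P_c ≤ 1011 − 56.47 = 954.53, so the highest integer P_c is 954 mb.

954 mb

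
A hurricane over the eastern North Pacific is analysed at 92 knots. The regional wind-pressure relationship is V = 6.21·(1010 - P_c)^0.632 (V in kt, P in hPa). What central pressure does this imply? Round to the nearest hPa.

ΔP = (V / 6.21)^(1/0.632) = (92/6.21)^1.582.
92/6.21 = 14.815; 14.815^1.582 ≈ 71.18 hPa.
P_c = 1010 − 71.18 = 938.82 ≈ 939 hPa.

939 hPa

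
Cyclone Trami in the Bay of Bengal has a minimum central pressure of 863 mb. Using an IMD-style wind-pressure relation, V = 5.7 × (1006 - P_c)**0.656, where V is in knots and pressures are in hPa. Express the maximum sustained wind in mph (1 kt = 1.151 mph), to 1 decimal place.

170.2 mph

ΔP = 1006 − 863 = 143 mb.
V ≈ 5.7 × 143^0.656 = 5.7 × 25.936 ≈ 147.834 kt.
147.834 × 1.151 ≈ 170.16 mph → 170.2 mph.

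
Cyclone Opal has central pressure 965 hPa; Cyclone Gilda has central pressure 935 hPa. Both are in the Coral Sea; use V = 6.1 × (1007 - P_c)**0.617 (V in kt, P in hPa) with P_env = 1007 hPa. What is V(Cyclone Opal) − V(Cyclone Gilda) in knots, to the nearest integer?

Cyclone Opal: ΔP = 42; V ≈ 6.1 × 42^0.617 ≈ 61.22 kt.
Cyclone Gilda: ΔP = 72; V ≈ 6.1 × 72^0.617 ≈ 85.37 kt.
Difference ≈ 61.22 − 85.37 = -24.15 → -24 kt.

-24 kt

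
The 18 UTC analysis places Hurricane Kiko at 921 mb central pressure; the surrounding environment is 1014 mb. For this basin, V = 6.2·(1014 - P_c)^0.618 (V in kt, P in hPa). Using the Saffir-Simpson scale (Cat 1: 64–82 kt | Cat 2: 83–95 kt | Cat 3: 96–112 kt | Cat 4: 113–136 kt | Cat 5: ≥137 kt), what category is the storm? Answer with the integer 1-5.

ΔP = 1014 − 921 = 93 mb.
V ≈ 6.2 × 93^0.618 = 6.2 × 16.46 ≈ 102 kt.
102 kt falls in the Category 3 band.

3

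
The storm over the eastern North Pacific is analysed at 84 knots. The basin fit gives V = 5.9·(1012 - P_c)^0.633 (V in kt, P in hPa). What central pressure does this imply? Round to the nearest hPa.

ΔP = (V / 5.9)^(1/0.633) = (84/5.9)^1.580.
84/5.9 = 14.237; 14.237^1.580 ≈ 66.40 hPa.
P_c = 1012 − 66.40 = 945.60 ≈ 946 hPa.

946 hPa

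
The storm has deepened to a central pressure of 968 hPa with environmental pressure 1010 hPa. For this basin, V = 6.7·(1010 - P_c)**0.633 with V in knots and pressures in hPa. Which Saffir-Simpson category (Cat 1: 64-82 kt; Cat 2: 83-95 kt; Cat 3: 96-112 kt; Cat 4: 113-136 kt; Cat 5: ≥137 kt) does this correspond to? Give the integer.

1

ΔP = 1010 − 968 = 42 hPa.
V ≈ 6.7 × 42^0.633 = 6.7 × 10.65 ≈ 71 kt.
71 kt falls in the Category 1 band.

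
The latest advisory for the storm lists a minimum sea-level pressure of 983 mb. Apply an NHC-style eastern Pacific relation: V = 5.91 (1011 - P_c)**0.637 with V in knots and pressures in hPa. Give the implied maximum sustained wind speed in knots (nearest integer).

ΔP = 1011 − 983 = 28 mb.
28^0.637 ≈ 8.353.
V ≈ 5.91 × 8.353 ≈ 49.4 kt.

49 kt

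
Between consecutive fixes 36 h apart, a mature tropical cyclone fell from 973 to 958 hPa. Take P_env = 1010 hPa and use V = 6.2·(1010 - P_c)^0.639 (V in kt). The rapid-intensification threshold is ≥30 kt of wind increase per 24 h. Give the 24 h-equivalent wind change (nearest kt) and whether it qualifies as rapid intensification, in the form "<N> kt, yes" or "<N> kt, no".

V₁: ΔP = 37, V ≈ 6.2 × 37^0.639 ≈ 62.30 kt.
V₂: ΔP = 52, V ≈ 6.2 × 52^0.639 ≈ 77.43 kt.
ΔV over 36 h = 15.13 kt → 24 h equivalent = 15.13 × 24/36 ≈ 10.09 kt.
10 kt < 30 kt ⇒ not rapid intensification.

10 kt, no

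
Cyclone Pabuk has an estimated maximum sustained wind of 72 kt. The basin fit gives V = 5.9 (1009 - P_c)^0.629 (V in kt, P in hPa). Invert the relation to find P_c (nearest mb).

956 mb

ΔP = (V / 5.9)^(1/0.629) = (72/5.9)^1.590.
72/5.9 = 12.203; 12.203^1.590 ≈ 53.37 mb.
P_c = 1009 − 53.37 = 955.63 ≈ 956 mb.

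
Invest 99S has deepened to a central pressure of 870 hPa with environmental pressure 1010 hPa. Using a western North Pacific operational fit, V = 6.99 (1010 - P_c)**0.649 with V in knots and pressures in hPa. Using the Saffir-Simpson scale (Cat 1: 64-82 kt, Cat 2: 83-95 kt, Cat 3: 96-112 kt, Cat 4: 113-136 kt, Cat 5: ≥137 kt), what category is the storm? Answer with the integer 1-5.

ΔP = 1010 − 870 = 140 hPa.
V ≈ 6.99 × 140^0.649 = 6.99 × 24.71 ≈ 173 kt.
173 kt falls in the Category 5 band.

5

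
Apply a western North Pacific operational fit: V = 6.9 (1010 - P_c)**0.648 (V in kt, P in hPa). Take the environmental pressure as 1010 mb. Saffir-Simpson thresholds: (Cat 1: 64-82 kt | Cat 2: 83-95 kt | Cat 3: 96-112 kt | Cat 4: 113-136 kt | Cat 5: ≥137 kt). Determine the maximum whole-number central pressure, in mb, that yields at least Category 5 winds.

909 mb

Category 5 begins at V = 137 kt.
Required ΔP = (137/6.9)^(1/0.648) = 19.855^1.543 ≈ 100.67 mb.
P_c ≤ 1010 − 100.67 = 909.33, so the highest integer P_c is 909 mb.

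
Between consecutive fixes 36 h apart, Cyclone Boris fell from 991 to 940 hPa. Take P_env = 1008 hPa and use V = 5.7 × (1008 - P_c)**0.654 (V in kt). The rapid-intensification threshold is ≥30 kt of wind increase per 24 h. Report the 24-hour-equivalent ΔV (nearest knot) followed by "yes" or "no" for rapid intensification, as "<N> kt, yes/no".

36 kt, yes

V₁: ΔP = 17, V ≈ 5.7 × 17^0.654 ≈ 36.36 kt.
V₂: ΔP = 68, V ≈ 5.7 × 68^0.654 ≈ 90.02 kt.
ΔV over 36 h = 53.66 kt → 24 h equivalent = 53.66 × 24/36 ≈ 35.77 kt.
36 kt ≥ 30 kt ⇒ rapid intensification.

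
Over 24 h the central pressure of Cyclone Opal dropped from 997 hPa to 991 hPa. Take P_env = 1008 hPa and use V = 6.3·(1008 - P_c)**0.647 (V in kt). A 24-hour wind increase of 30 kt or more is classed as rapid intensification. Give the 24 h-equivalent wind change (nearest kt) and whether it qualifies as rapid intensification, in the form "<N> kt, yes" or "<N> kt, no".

10 kt, no

V₁: ΔP = 11, V ≈ 6.3 × 11^0.647 ≈ 29.72 kt.
V₂: ΔP = 17, V ≈ 6.3 × 17^0.647 ≈ 39.39 kt.
ΔV over 24 h = 9.67 kt → 24 h equivalent = 9.67 × 24/24 ≈ 9.67 kt.
10 kt < 30 kt ⇒ not rapid intensification.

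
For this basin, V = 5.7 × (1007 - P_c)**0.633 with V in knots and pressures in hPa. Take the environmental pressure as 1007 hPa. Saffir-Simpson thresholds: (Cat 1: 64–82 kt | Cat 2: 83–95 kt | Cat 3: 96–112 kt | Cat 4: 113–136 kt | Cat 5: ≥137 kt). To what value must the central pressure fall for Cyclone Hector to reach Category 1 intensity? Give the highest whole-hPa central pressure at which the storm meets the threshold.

961 hPa

Category 1 begins at V = 64 kt.
Required ΔP = (64/5.7)^(1/0.633) = 11.228^1.580 ≈ 45.63 hPa.
P_c ≤ 1007 − 45.63 = 961.37, so the highest integer P_c is 961 hPa.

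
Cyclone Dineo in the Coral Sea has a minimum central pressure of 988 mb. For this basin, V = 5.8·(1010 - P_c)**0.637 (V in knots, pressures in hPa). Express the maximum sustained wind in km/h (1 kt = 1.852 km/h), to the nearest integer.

ΔP = 1010 − 988 = 22 mb.
V ≈ 5.8 × 22^0.637 = 5.8 × 7.163 ≈ 41.548 kt.
41.548 × 1.852 ≈ 76.95 km/h → 77 km/h.

77 km/h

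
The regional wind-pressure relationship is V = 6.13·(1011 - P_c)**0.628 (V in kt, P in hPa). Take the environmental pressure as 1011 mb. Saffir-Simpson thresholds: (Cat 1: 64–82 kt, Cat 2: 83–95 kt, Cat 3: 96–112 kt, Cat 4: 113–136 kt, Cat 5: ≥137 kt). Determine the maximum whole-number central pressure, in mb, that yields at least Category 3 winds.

931 mb

Category 3 begins at V = 96 kt.
Required ΔP = (96/6.13)^(1/0.628) = 15.661^1.592 ≈ 79.90 mb.
P_c ≤ 1011 − 79.90 = 931.10, so the highest integer P_c is 931 mb.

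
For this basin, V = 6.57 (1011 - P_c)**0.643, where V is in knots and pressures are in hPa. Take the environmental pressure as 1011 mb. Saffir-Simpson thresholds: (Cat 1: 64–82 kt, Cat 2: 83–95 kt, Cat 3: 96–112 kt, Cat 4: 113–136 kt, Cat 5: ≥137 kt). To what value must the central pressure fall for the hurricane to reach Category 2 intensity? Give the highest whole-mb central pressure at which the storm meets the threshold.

959 mb

Category 2 begins at V = 83 kt.
Required ΔP = (83/6.57)^(1/0.643) = 12.633^1.555 ≈ 51.65 mb.
P_c ≤ 1011 − 51.65 = 959.35, so the highest integer P_c is 959 mb.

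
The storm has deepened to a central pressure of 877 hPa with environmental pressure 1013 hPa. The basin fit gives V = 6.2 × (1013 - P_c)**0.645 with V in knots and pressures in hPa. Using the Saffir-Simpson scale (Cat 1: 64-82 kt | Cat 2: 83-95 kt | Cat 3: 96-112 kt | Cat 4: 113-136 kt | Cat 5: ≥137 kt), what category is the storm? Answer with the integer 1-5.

ΔP = 1013 − 877 = 136 hPa.
V ≈ 6.2 × 136^0.645 = 6.2 × 23.78 ≈ 147 kt.
147 kt falls in the Category 5 band.

5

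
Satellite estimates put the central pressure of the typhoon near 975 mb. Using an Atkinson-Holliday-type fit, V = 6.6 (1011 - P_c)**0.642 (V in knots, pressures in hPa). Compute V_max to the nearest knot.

ΔP = 1011 − 975 = 36 mb.
36^0.642 ≈ 9.980.
V ≈ 6.6 × 9.980 ≈ 65.9 kt.

66 kt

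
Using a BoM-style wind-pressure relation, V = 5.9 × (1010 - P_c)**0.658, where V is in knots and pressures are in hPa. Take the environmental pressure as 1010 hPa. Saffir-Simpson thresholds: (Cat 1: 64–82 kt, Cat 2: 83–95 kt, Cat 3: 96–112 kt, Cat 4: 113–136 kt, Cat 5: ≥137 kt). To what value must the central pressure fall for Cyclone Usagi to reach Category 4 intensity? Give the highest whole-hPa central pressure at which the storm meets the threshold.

Category 4 begins at V = 113 kt.
Required ΔP = (113/5.9)^(1/0.658) = 19.153^1.520 ≈ 88.85 hPa.
P_c ≤ 1010 − 88.85 = 921.15, so the highest integer P_c is 921 hPa.

921 hPa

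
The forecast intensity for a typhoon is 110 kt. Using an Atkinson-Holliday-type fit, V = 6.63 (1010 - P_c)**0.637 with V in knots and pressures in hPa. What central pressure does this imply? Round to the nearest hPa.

ΔP = (V / 6.63)^(1/0.637) = (110/6.63)^1.570.
110/6.63 = 16.591; 16.591^1.570 ≈ 82.23 hPa.
P_c = 1010 − 82.23 = 927.77 ≈ 928 hPa.

928 hPa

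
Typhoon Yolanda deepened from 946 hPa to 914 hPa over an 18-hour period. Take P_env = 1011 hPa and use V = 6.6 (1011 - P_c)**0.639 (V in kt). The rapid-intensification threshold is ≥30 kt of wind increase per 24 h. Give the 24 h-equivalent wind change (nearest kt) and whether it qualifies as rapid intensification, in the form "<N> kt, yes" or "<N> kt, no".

V₁: ΔP = 65, V ≈ 6.6 × 65^0.639 ≈ 95.06 kt.
V₂: ΔP = 97, V ≈ 6.6 × 97^0.639 ≈ 122.77 kt.
ΔV over 18 h = 27.71 kt → 24 h equivalent = 27.71 × 24/18 ≈ 36.95 kt.
37 kt ≥ 30 kt ⇒ rapid intensification.

37 kt, yes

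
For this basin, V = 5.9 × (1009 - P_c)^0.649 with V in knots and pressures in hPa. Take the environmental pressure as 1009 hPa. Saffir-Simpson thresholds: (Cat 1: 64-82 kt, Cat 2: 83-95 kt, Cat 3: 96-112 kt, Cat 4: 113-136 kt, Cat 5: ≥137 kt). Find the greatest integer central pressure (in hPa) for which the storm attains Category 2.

Category 2 begins at V = 83 kt.
Required ΔP = (83/5.9)^(1/0.649) = 14.068^1.541 ≈ 58.78 hPa.
P_c ≤ 1009 − 58.78 = 950.22, so the highest integer P_c is 950 hPa.

950 hPa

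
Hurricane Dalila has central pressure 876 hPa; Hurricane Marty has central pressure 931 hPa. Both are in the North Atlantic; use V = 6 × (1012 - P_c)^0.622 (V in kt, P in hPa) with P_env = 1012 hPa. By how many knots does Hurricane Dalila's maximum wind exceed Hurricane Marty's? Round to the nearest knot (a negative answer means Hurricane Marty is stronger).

Hurricane Dalila: ΔP = 136; V ≈ 6 × 136^0.622 ≈ 127.41 kt.
Hurricane Marty: ΔP = 81; V ≈ 6 × 81^0.622 ≈ 92.31 kt.
Difference ≈ 127.41 − 92.31 = 35.10 → 35 kt.

35 kt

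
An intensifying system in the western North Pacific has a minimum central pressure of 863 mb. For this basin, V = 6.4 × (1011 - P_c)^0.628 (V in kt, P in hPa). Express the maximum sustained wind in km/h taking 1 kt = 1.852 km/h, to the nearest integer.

ΔP = 1011 − 863 = 148 mb.
V ≈ 6.4 × 148^0.628 = 6.4 × 23.063 ≈ 147.606 kt.
147.606 × 1.852 ≈ 273.37 km/h → 273 km/h.

273 km/h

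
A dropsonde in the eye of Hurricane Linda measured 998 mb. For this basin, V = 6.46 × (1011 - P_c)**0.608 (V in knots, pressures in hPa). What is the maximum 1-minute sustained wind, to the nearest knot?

ΔP = 1011 − 998 = 13 mb.
13^0.608 ≈ 4.756.
V ≈ 6.46 × 4.756 ≈ 30.7 kt.

31 kt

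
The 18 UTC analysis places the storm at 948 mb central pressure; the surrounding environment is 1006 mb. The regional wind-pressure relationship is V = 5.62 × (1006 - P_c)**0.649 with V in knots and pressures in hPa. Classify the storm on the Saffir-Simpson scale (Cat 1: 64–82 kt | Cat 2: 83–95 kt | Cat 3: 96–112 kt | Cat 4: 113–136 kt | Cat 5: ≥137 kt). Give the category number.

ΔP = 1006 − 948 = 58 mb.
V ≈ 5.62 × 58^0.649 = 5.62 × 13.95 ≈ 78 kt.
78 kt falls in the Category 1 band.

1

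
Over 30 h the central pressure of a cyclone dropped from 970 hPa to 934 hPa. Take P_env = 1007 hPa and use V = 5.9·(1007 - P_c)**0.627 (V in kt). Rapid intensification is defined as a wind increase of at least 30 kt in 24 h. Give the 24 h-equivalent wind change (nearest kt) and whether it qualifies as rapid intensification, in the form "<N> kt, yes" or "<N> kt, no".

V₁: ΔP = 37, V ≈ 5.9 × 37^0.627 ≈ 56.77 kt.
V₂: ΔP = 73, V ≈ 5.9 × 73^0.627 ≈ 86.93 kt.
ΔV over 30 h = 30.16 kt → 24 h equivalent = 30.16 × 24/30 ≈ 24.13 kt.
24 kt < 30 kt ⇒ not rapid intensification.

24 kt, no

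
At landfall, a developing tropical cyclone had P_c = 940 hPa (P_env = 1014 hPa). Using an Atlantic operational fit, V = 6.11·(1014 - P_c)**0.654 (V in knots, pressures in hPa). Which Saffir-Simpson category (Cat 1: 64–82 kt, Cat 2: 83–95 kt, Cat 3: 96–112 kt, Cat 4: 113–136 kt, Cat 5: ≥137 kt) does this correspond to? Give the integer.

ΔP = 1014 − 940 = 74 hPa.
V ≈ 6.11 × 74^0.654 = 6.11 × 16.69 ≈ 102 kt.
102 kt falls in the Category 3 band.

3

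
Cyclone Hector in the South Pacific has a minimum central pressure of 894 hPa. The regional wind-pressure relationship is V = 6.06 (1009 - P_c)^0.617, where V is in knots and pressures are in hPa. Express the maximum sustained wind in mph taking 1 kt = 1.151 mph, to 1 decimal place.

130.3 mph

ΔP = 1009 − 894 = 115 hPa.
V ≈ 6.06 × 115^0.617 = 6.06 × 18.683 ≈ 113.220 kt.
113.220 × 1.151 ≈ 130.32 mph → 130.3 mph.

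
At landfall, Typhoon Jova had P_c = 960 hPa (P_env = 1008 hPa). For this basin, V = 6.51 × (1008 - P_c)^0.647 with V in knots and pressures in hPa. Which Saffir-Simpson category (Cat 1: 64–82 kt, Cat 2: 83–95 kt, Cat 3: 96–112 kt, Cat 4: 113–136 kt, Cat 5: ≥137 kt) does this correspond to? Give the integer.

1

ΔP = 1008 − 960 = 48 hPa.
V ≈ 6.51 × 48^0.647 = 6.51 × 12.24 ≈ 80 kt.
80 kt falls in the Category 1 band.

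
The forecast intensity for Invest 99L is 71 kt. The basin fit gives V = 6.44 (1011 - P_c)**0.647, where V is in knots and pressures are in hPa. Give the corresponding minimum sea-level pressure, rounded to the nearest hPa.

970 hPa

ΔP = (V / 6.44)^(1/0.647) = (71/6.44)^1.546.
71/6.44 = 11.025; 11.025^1.546 ≈ 40.84 hPa.
P_c = 1011 − 40.84 = 970.16 ≈ 970 hPa.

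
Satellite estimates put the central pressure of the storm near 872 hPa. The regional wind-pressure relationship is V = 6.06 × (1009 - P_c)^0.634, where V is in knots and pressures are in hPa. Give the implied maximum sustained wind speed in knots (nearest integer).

ΔP = 1009 − 872 = 137 hPa.
137^0.634 ≈ 22.630.
V ≈ 6.06 × 22.630 ≈ 137.1 kt.

137 kt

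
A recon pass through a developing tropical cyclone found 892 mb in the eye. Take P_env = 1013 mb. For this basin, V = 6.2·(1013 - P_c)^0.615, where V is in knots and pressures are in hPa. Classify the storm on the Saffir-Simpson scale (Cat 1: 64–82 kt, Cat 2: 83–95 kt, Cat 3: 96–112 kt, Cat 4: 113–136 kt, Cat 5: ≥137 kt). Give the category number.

4

ΔP = 1013 − 892 = 121 mb.
V ≈ 6.2 × 121^0.615 = 6.2 × 19.09 ≈ 118 kt.
118 kt falls in the Category 4 band.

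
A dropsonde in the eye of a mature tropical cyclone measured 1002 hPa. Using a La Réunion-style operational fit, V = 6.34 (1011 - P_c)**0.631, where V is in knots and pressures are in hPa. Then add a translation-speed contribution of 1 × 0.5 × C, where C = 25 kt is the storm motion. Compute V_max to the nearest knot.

ΔP = 1011 − 1002 = 9 hPa.
9^0.631 ≈ 4.001.
V ≈ 6.34 × 4.001 ≈ 25.4 kt.
Translation term: 1 × 0.5 × 25 = 12.5 kt.
Corrected V ≈ 37.9 kt → 38 kt.

38 kt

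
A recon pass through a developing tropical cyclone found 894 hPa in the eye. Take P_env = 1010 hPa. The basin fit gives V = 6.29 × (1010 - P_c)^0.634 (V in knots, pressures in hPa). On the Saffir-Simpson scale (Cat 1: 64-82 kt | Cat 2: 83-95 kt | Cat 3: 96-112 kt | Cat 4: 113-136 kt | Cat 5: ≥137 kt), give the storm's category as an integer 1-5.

4

ΔP = 1010 − 894 = 116 hPa.
V ≈ 6.29 × 116^0.634 = 6.29 × 20.36 ≈ 128 kt.
128 kt falls in the Category 4 band.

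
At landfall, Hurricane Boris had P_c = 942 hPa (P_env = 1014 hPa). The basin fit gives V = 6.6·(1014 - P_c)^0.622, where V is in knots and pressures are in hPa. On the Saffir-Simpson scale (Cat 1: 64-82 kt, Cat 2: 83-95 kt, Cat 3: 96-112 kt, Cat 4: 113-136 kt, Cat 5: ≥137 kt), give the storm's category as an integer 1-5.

ΔP = 1014 − 942 = 72 hPa.
V ≈ 6.6 × 72^0.622 = 6.6 × 14.30 ≈ 94 kt.
94 kt falls in the Category 2 band.

2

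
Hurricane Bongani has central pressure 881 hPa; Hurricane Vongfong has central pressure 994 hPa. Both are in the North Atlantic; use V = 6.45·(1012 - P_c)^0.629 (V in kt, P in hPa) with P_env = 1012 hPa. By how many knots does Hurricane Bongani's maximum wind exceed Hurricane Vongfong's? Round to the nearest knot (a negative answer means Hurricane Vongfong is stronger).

99 kt

Hurricane Bongani: ΔP = 131; V ≈ 6.45 × 131^0.629 ≈ 138.46 kt.
Hurricane Vongfong: ΔP = 18; V ≈ 6.45 × 18^0.629 ≈ 39.73 kt.
Difference ≈ 138.46 − 39.73 = 98.73 → 99 kt.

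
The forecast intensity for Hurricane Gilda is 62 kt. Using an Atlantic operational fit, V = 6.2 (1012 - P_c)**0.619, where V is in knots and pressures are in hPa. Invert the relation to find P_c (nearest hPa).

ΔP = (V / 6.2)^(1/0.619) = (62/6.2)^1.616.
62/6.2 = 10.000; 10.000^1.616 ≈ 41.26 hPa.
P_c = 1012 − 41.26 = 970.74 ≈ 971 hPa.

971 hPa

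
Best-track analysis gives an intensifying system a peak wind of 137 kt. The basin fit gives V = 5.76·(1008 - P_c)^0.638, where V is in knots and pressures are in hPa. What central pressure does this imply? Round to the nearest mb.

ΔP = (V / 5.76)^(1/0.638) = (137/5.76)^1.567.
137/5.76 = 23.785; 23.785^1.567 ≈ 143.62 mb.
P_c = 1008 − 143.62 = 864.38 ≈ 864 mb.

864 mb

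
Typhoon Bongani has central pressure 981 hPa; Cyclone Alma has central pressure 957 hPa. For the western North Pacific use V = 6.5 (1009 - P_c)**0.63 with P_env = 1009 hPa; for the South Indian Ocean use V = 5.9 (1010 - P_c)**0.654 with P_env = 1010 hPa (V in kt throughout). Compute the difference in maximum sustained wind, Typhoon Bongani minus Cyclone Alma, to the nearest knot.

-26 kt

Typhoon Bongani: ΔP = 28; V ≈ 6.5 × 28^0.63 ≈ 53.04 kt.
Cyclone Alma: ΔP = 53; V ≈ 5.9 × 53^0.654 ≈ 79.16 kt.
Difference ≈ 53.04 − 79.16 = -26.12 → -26 kt.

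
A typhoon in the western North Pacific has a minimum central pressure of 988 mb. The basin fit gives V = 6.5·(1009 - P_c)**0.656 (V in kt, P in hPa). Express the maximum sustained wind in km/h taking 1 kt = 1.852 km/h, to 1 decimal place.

88.7 km/h

ΔP = 1009 − 988 = 21 mb.
V ≈ 6.5 × 21^0.656 = 6.5 × 7.368 ≈ 47.895 kt.
47.895 × 1.852 ≈ 88.70 km/h → 88.7 km/h.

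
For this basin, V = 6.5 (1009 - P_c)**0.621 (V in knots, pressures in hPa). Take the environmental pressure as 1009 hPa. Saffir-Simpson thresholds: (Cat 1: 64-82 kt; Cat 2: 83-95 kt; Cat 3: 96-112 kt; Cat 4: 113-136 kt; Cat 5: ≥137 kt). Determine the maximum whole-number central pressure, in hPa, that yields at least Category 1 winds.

969 hPa

Category 1 begins at V = 64 kt.
Required ΔP = (64/6.5)^(1/0.621) = 9.846^1.610 ≈ 39.76 hPa.
P_c ≤ 1009 − 39.76 = 969.24, so the highest integer P_c is 969 hPa.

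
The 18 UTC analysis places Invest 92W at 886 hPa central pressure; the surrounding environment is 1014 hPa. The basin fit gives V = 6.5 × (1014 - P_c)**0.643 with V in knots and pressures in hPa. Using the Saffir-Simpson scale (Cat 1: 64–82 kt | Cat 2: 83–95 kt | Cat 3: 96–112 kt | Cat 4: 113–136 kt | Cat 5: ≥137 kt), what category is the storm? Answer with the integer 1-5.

5

ΔP = 1014 − 886 = 128 hPa.
V ≈ 6.5 × 128^0.643 = 6.5 × 22.64 ≈ 147 kt.
147 kt falls in the Category 5 band.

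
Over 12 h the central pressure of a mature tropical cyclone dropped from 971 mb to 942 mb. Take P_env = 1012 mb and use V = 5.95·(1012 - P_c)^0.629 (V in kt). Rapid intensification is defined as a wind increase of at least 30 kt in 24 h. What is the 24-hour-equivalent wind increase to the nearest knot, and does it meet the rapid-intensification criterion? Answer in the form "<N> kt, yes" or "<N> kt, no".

49 kt, yes

V₁: ΔP = 41, V ≈ 5.95 × 41^0.629 ≈ 61.51 kt.
V₂: ΔP = 70, V ≈ 5.95 × 70^0.629 ≈ 86.12 kt.
ΔV over 12 h = 24.61 kt → 24 h equivalent = 24.61 × 24/12 ≈ 49.22 kt.
49 kt ≥ 30 kt ⇒ rapid intensification.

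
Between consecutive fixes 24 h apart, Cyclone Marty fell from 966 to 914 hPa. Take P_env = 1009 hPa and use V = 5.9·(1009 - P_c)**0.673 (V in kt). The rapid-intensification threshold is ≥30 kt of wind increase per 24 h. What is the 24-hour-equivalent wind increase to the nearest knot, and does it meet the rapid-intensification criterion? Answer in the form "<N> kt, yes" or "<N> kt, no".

V₁: ΔP = 43, V ≈ 5.9 × 43^0.673 ≈ 74.16 kt.
V₂: ΔP = 95, V ≈ 5.9 × 95^0.673 ≈ 126.43 kt.
ΔV over 24 h = 52.27 kt → 24 h equivalent = 52.27 × 24/24 ≈ 52.27 kt.
52 kt ≥ 30 kt ⇒ rapid intensification.

52 kt, yes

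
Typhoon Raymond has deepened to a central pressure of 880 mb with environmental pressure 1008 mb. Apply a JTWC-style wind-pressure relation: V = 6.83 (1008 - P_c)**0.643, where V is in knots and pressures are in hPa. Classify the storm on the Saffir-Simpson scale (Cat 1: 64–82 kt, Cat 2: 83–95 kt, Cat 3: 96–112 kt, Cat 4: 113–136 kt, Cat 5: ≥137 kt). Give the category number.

ΔP = 1008 − 880 = 128 mb.
V ≈ 6.83 × 128^0.643 = 6.83 × 22.64 ≈ 155 kt.
155 kt falls in the Category 5 band.

5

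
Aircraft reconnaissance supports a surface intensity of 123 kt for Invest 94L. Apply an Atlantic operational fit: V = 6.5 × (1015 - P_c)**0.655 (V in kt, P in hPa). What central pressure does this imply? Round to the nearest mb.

ΔP = (V / 6.5)^(1/0.655) = (123/6.5)^1.527.
123/6.5 = 18.923; 18.923^1.527 ≈ 89.04 mb.
P_c = 1015 − 89.04 = 925.96 ≈ 926 mb.

926 mb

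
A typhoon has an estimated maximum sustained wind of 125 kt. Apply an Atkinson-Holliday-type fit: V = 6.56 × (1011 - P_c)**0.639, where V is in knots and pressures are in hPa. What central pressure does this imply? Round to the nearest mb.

ΔP = (V / 6.56)^(1/0.639) = (125/6.56)^1.565.
125/6.56 = 19.055; 19.055^1.565 ≈ 100.73 mb.
P_c = 1011 − 100.73 = 910.27 ≈ 910 mb.

910 mb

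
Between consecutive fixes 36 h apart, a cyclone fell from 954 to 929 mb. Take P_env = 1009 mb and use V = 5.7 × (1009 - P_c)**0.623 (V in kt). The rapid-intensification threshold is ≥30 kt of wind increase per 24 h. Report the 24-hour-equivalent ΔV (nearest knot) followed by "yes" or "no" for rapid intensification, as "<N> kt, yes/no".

V₁: ΔP = 55, V ≈ 5.7 × 55^0.623 ≈ 69.20 kt.
V₂: ΔP = 80, V ≈ 5.7 × 80^0.623 ≈ 87.40 kt.
ΔV over 36 h = 18.20 kt → 24 h equivalent = 18.20 × 24/36 ≈ 12.13 kt.
12 kt < 30 kt ⇒ not rapid intensification.

12 kt, no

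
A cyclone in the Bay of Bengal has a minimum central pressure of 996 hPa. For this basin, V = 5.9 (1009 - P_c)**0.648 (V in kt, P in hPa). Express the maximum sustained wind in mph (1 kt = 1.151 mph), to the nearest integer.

36 mph

ΔP = 1009 − 996 = 13 hPa.
V ≈ 5.9 × 13^0.648 = 5.9 × 5.270 ≈ 31.095 kt.
31.095 × 1.151 ≈ 35.79 mph → 36 mph.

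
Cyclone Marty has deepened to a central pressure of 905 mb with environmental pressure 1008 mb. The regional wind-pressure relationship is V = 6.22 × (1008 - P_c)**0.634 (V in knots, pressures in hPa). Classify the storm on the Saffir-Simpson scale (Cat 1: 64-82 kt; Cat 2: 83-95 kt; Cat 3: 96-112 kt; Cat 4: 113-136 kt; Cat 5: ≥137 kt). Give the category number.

ΔP = 1008 − 905 = 103 mb.
V ≈ 6.22 × 103^0.634 = 6.22 × 18.89 ≈ 117 kt.
117 kt falls in the Category 4 band.

4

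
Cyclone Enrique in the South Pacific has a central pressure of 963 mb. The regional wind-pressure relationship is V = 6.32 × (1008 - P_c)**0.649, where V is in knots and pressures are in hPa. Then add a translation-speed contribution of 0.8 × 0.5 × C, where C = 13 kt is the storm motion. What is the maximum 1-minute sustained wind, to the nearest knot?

ΔP = 1008 − 963 = 45 mb.
45^0.649 ≈ 11.829.
V ≈ 6.32 × 11.829 ≈ 74.8 kt.
Translation term: 0.8 × 0.5 × 13 = 5.2 kt.
Corrected V ≈ 80 kt → 80 kt.

80 kt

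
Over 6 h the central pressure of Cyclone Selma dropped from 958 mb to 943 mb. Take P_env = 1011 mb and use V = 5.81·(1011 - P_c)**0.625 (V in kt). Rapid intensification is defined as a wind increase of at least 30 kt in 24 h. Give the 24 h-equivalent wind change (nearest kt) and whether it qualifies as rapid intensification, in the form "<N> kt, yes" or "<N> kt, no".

V₁: ΔP = 53, V ≈ 5.81 × 53^0.625 ≈ 69.48 kt.
V₂: ΔP = 68, V ≈ 5.81 × 68^0.625 ≈ 81.19 kt.
ΔV over 6 h = 11.71 kt → 24 h equivalent = 11.71 × 24/6 ≈ 46.84 kt.
47 kt ≥ 30 kt ⇒ rapid intensification.

47 kt, yes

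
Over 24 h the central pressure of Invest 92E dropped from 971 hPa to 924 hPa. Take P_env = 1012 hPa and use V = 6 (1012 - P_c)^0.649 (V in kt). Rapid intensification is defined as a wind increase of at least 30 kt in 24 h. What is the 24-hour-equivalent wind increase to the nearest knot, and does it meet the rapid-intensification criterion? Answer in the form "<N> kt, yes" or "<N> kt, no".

43 kt, yes

V₁: ΔP = 41, V ≈ 6 × 41^0.649 ≈ 66.81 kt.
V₂: ΔP = 88, V ≈ 6 × 88^0.649 ≈ 109.68 kt.
ΔV over 24 h = 42.87 kt → 24 h equivalent = 42.87 × 24/24 ≈ 42.87 kt.
43 kt ≥ 30 kt ⇒ rapid intensification.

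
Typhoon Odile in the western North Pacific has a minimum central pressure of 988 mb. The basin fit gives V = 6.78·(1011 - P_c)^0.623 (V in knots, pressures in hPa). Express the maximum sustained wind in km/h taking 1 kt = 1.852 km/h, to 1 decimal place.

ΔP = 1011 − 988 = 23 mb.
V ≈ 6.78 × 23^0.623 = 6.78 × 7.053 ≈ 47.817 kt.
47.817 × 1.852 ≈ 88.56 km/h → 88.6 km/h.

88.6 km/h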